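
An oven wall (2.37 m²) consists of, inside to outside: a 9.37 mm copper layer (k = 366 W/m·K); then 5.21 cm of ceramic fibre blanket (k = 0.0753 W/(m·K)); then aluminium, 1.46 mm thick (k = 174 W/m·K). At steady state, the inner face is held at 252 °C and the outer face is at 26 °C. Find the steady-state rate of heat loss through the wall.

Resistance network (inner→outer):
  R_copper = L/(kA) = 0.00937/(366·2.37) = 1.080×10^-5 K/W
  R_ceramic fibre blanket = L/(kA) = 0.0521/(0.0753·2.37) = 0.2919 K/W
  R_aluminium = L/(kA) = 0.00146/(174·2.37) = 3.540×10^-6 K/W
ΣR = 1.080×10^-5 + 0.2919 + 3.540×10^-6 = 0.2919 K/W
Q = ΔT/ΣR = (252 °C − 26 °C)/0.2919 = 774 W

Q = 774 W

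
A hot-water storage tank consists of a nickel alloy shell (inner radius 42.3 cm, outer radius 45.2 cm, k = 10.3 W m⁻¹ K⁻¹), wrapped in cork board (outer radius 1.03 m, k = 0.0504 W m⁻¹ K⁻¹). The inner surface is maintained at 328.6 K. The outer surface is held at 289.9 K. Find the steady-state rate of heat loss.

Q = 19.7 W

Series thermal resistances, inner to outer:
  R_nickel alloy = (1/0.423 − 1/0.452)/(4πk) = 0.1517/(4π·10.3) = 0.001172 K/W
  R_cork board = (1/0.452 − 1/1.03)/(4πk) = 1.242/(4π·0.0504) = 1.960 K/W
ΣR = 0.001172 + 1.960 = 1.961 K/W
Q = ΔT/ΣR = (328.6 K − 289.9 K)/1.961 = 19.7 W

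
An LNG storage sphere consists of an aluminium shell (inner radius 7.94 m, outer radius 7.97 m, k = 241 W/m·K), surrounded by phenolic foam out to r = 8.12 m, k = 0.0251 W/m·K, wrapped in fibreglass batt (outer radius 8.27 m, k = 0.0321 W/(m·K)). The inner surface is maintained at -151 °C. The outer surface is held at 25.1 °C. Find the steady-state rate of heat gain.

Treat each layer as a resistance in series:
  R_aluminium = (1/7.94 − 1/7.97)/(4πk) = 4.741×10^-4/(4π·241) = 1.565×10^-7 K/W
  R_phenolic foam = (1/7.97 − 1/8.12)/(4πk) = 0.002318/(4π·0.0251) = 0.007348 K/W
  R_fibreglass batt = (1/8.12 − 1/8.27)/(4πk) = 0.002234/(4π·0.0321) = 0.005538 K/W
ΣR = 1.565×10^-7 + 0.007348 + 0.005538 = 0.01289 K/W
Q = ΔT/ΣR = (-151 °C − 25.1 °C)/0.01289 = -13700 W
(Negative Q ⇒ heat flows inward; heat gain = 13700 W.)

Q = 13.7 kW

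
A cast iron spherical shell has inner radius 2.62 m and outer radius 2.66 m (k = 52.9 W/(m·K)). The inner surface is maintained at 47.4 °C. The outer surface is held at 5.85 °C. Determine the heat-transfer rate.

Q = 4πk·ΔT/(1/r₁ − 1/r₂) = 4π × 52.9 × 41.55 / (1/2.62 − 1/2.66) = 4.81×10^6 W

Q = 4.81×10^6 W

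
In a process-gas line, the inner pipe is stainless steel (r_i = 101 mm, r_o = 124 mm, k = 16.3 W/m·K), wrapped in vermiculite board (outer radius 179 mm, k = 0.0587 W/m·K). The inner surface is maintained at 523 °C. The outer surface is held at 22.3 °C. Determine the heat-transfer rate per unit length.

Treat each layer as a resistance in series:
  R'_stainless steel = ln(0.124/0.101)/(2πk) = 0.2052/(2π·16.3) = 0.002003 m·K/W
  R'_vermiculite board = ln(0.179/0.124)/(2πk) = 0.3671/(2π·0.0587) = 0.9953 m·K/W
ΣR = 0.002003 + 0.9953 = 0.9973 m·K/W
Q' = ΔT/ΣR = (523 °C − 22.3 °C)/0.9973 = 502 W/m

Q' = 502 W/m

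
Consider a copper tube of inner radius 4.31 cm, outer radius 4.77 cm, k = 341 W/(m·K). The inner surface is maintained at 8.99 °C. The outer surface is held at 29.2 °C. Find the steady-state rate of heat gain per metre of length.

Q' = 2πk·ΔT/ln(r₂/r₁) = 2π × 341 × 20.21 / ln(0.0477/0.0431) = 4.27×10^5 W/m

Q' = 4.27×10^5 W/m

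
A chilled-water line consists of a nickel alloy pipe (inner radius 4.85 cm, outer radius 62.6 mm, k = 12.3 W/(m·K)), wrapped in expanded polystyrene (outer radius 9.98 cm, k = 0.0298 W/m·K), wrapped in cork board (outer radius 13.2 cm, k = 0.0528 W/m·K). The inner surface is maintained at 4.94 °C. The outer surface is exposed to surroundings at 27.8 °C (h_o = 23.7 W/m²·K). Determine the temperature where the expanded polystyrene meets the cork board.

Treat each layer as a resistance in series:
  R'_nickel alloy = ln(0.0626/0.0485)/(2πk) = 0.2552/(2π·12.3) = 0.003302 m·K/W
  R'_expanded polystyrene = ln(0.0998/0.0626)/(2πk) = 0.4664/(2π·0.0298) = 2.491 m·K/W
  R'_cork board = ln(0.132/0.0998)/(2πk) = 0.2796/(2π·0.0528) = 0.8429 m·K/W
  R'_conv,out = 1/(2πr h) = 1/(2π·0.132·23.7) = 0.05087 m·K/W
ΣR = 0.003302 + 2.491 + 0.8429 + 0.05087 = 3.388 m·K/W
Q' = ΔT/ΣR = (4.94 °C − 27.8 °C)/3.388 = -6.747 W/m
From the inner boundary to the expanded polystyrene/cork board interface, ΣR_partial = 2.494 m·K/W.
T_interface = T_in − Q'·ΣR_partial = 4.94 °C − (-6.747)(2.494) = 21.8 °C

T = 21.8 °C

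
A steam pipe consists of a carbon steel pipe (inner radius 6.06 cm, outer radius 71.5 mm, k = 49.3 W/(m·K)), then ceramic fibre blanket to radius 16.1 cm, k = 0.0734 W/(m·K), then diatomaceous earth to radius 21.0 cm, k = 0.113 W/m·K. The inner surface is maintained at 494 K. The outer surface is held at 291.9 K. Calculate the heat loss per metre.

Series thermal resistances, inner to outer:
  R'_carbon steel = ln(0.0715/0.0606)/(2πk) = 0.1654/(2π·49.3) = 5.340×10^-4 m·K/W
  R'_ceramic fibre blanket = ln(0.161/0.0715)/(2πk) = 0.8117/(2π·0.0734) = 1.760 m·K/W
  R'_diatomaceous earth = ln(0.210/0.161)/(2πk) = 0.2657/(2π·0.113) = 0.3742 m·K/W
ΣR = 5.340×10^-4 + 1.760 + 0.3742 = 2.135 m·K/W
Q' = ΔT/ΣR = (494 K − 291.9 K)/2.135 = 94.7 W/m

Q' = 94.7 W/m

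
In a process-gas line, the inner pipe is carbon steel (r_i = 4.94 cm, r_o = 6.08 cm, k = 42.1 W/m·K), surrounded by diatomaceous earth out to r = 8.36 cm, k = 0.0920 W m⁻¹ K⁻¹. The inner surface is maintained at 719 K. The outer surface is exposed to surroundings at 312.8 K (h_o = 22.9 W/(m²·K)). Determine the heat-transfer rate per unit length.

Q' = 640 W/m

Series thermal resistances, inner to outer:
  R'_carbon steel = ln(0.0608/0.0494)/(2πk) = 0.2076/(2π·42.1) = 7.850×10^-4 m·K/W
  R'_diatomaceous earth = ln(0.0836/0.0608)/(2πk) = 0.3185/(2π·0.0920) = 0.5509 m·K/W
  R'_conv,out = 1/(2πr h) = 1/(2π·0.0836·22.9) = 0.08313 m·K/W
ΣR = 7.850×10^-4 + 0.5509 + 0.08313 = 0.6348 m·K/W
Q' = ΔT/ΣR = (719 K − 312.8 K)/0.6348 = 640 W/m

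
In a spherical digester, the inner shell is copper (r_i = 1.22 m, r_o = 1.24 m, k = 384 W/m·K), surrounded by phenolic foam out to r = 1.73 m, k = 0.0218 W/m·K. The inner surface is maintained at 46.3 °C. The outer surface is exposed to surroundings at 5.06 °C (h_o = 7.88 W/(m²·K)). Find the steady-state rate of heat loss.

Resistance network (inner→outer):
  R_copper = (1/1.22 − 1/1.24)/(4πk) = 0.01322/(4π·384) = 2.740×10^-6 K/W
  R_phenolic foam = (1/1.24 − 1/1.73)/(4πk) = 0.2284/(4π·0.0218) = 0.8338 K/W
  R_conv,out = 1/(4πr²h) = 1/(4π·1.73²·7.88) = 0.003374 K/W
ΣR = 2.740×10^-6 + 0.8338 + 0.003374 = 0.8372 K/W
Q = ΔT/ΣR = (46.3 °C − 5.06 °C)/0.8372 = 49.3 W

Q = 49.3 W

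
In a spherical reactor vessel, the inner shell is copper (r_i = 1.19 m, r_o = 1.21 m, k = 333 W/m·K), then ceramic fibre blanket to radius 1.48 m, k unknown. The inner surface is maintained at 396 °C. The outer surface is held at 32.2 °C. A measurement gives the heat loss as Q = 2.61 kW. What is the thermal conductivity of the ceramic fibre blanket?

ΣR = ΔT/Q = |396 − 32.2|/2610 = 0.1394 K/W
Known resistances:
  R_copper = (1/1.19 − 1/1.21)/(4πk) = 0.01389/(4π·333) = 3.319×10^-6 K/W
R_ceramic fibre blanket = ΣR − ΣR_known = 0.1394 − 3.319×10^-6 = 0.1394 K/W
(1/r₁−1/r₂)/(4πk) = 0.1394 ⇒ k = 0.1508/(4π·0.1394) = 0.0861 W/m·K

k = 0.0861 W/m·K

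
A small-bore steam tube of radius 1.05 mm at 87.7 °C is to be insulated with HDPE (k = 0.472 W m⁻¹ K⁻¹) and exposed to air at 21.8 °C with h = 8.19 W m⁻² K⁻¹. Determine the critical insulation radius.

For a cylinder, r_cr = k_ins/h = 0.472/8.19 = 0.0576 m = 5.76 cm

r_cr = 5.76 cm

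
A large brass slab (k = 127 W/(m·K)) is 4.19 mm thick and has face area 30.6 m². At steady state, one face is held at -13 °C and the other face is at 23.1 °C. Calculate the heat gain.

Q = kA·ΔT/L = 127 × 30.6 × |-13 °C − 23.1 °C| / 0.00419 = 3.35×10^7 W

Q = 3.35×10^7 W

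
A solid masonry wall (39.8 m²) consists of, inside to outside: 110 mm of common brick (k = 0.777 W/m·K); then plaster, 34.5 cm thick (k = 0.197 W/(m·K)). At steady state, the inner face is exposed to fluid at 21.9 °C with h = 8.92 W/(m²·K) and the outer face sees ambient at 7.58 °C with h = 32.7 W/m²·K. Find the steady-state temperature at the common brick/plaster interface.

Treat each layer as a resistance in series:
  R_conv,in = 1/(hA) = 1/(8.92·39.8) = 0.002817 K/W
  R_common brick = L/(kA) = 0.110/(0.777·39.8) = 0.003557 K/W
  R_plaster = L/(kA) = 0.345/(0.197·39.8) = 0.04400 K/W
  R_conv,out = 1/(hA) = 1/(32.7·39.8) = 7.684×10^-4 K/W
ΣR = 0.002817 + 0.003557 + 0.04400 + 7.684×10^-4 = 0.05114 K/W
Q = ΔT/ΣR = (21.9 °C − 7.58 °C)/0.05114 = 280.0 W
From the inner boundary to the common brick/plaster interface, ΣR_partial = 0.006374 K/W.
T_interface = T_in − Q·ΣR_partial = 21.9 °C − (280.0)(0.006374) = 20.1 °C

T = 20.1 °C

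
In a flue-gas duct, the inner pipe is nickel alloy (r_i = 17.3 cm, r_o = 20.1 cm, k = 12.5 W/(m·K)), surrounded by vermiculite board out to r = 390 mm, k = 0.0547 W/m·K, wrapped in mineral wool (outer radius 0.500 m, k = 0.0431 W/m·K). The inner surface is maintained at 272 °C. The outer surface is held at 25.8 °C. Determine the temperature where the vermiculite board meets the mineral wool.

T = 105 °C

Treat each layer as a resistance in series:
  R'_nickel alloy = ln(0.201/0.173)/(2πk) = 0.1500/(2π·12.5) = 0.001910 m·K/W
  R'_vermiculite board = ln(0.390/0.201)/(2πk) = 0.6628/(2π·0.0547) = 1.929 m·K/W
  R'_mineral wool = ln(0.500/0.390)/(2πk) = 0.2485/(2π·0.0431) = 0.9175 m·K/W
ΣR = 0.001910 + 1.929 + 0.9175 = 2.848 m·K/W
Q' = ΔT/ΣR = (272 °C − 25.8 °C)/2.848 = 86.45 W/m
From the inner boundary to the vermiculite board/mineral wool interface, ΣR_partial = 1.931 m·K/W.
T_interface = T_in − Q'·ΣR_partial = 272 °C − (86.45)(1.931) = 105 °C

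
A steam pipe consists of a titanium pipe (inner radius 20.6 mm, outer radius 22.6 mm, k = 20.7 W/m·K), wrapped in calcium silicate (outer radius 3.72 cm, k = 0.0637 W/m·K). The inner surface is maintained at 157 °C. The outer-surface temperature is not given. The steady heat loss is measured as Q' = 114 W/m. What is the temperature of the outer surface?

T_out = 15.0 °C

Sum the resistances:
  R'_titanium = ln(0.0226/0.0206)/(2πk) = 0.09266/(2π·20.7) = 7.124×10^-4 m·K/W
  R'_calcium silicate = ln(0.0372/0.0226)/(2πk) = 0.4984/(2π·0.0637) = 1.245 m·K/W
ΣR = 1.246 m·K/W
ΔT = Q'·ΣR = 114 × 1.246 = 142.0 K
Heat flows outward, so T_out = T_in − ΔT = 157 − 142.0 = 15.0 °C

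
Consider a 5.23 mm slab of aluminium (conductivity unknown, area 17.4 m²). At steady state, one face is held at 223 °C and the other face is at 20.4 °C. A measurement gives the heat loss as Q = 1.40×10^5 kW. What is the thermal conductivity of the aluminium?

ΣR = ΔT/Q = |223 − 20.4|/1.40×10^8 = 1.447×10^-6 K/W
L/(kA) = 1.447×10^-6 ⇒ k = 0.00523/(1.447×10^-6·17.4) = 208 W/m·K

k = 208 W/m·K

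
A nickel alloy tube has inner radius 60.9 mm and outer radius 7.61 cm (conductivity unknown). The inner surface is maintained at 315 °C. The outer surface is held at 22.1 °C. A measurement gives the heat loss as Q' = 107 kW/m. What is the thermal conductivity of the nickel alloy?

k = 13.0 W/m·K

ΣR = ΔT/Q' = |315 − 22.1|/1.07×10^5 = 0.002737 m·K/W
ln(r₂/r₁)/(2πk) = 0.002737 ⇒ k = 0.2228/(2π·0.002737) = 13.0 W/m·K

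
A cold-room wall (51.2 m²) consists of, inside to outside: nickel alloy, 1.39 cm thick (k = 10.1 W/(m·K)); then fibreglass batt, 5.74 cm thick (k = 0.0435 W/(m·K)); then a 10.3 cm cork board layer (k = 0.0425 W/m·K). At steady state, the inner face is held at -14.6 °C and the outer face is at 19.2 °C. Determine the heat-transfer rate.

Treat each layer as a resistance in series:
  R_nickel alloy = L/(kA) = 0.0139/(10.1·51.2) = 2.688×10^-5 K/W
  R_fibreglass batt = L/(kA) = 0.0574/(0.0435·51.2) = 0.02577 K/W
  R_cork board = L/(kA) = 0.103/(0.0425·51.2) = 0.04733 K/W
ΣR = 2.688×10^-5 + 0.02577 + 0.04733 = 0.07313 K/W
Q = ΔT/ΣR = (-14.6 °C − 19.2 °C)/0.07313 = -462 W
(Negative Q ⇒ heat flows inward; heat gain = 462 W.)

Q = 462 W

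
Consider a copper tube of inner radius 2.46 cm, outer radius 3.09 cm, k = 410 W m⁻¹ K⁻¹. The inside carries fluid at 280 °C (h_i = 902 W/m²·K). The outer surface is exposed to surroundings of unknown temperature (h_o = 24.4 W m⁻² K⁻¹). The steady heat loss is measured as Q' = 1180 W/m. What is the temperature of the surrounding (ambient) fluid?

T_out = 22.3 °C

Sum the resistances:
  R'_conv,in = 1/(2πr h) = 1/(2π·0.0246·902) = 0.007173 m·K/W
  R'_copper = ln(0.0309/0.0246)/(2πk) = 0.2280/(2π·410) = 8.851×10^-5 m·K/W
  R'_conv,out = 1/(2πr h) = 1/(2π·0.0309·24.4) = 0.2111 m·K/W
ΣR = 0.2184 m·K/W
ΔT = Q'·ΣR = 1180 × 0.2184 = 257.7 K
Heat flows outward, so T_out = T_in − ΔT = 280 − 257.7 = 22.3 °C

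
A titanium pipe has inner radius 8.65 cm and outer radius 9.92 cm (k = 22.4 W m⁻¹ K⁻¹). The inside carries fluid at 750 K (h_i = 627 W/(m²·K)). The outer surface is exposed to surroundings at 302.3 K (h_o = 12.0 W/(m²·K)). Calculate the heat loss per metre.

Q' = 3250 W/m

Treat each layer as a resistance in series:
  R'_conv,in = 1/(2πr h) = 1/(2π·0.0865·627) = 0.002935 m·K/W
  R'_titanium = ln(0.0992/0.0865)/(2πk) = 0.1370/(2π·22.4) = 9.734×10^-4 m·K/W
  R'_conv,out = 1/(2πr h) = 1/(2π·0.0992·12.0) = 0.1337 m·K/W
ΣR = 0.002935 + 9.734×10^-4 + 0.1337 = 0.1376 m·K/W
Q' = ΔT/ΣR = (750 K − 302.3 K)/0.1376 = 3250 W/m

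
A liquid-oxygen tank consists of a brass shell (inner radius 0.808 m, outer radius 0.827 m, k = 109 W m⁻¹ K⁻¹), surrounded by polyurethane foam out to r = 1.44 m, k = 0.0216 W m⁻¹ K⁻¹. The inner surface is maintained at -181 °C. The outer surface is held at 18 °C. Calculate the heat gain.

Series thermal resistances, inner to outer:
  R_brass = (1/0.808 − 1/0.827)/(4πk) = 0.02843/(4π·109) = 2.076×10^-5 K/W
  R_polyurethane foam = (1/0.827 − 1/1.44)/(4πk) = 0.5147/(4π·0.0216) = 1.896 K/W
ΣR = 2.076×10^-5 + 1.896 = 1.896 K/W
Q = ΔT/ΣR = (-181 °C − 18 °C)/1.896 = -105 W
(Negative Q ⇒ heat flows inward; heat gain = 105 W.)

Q = 105 W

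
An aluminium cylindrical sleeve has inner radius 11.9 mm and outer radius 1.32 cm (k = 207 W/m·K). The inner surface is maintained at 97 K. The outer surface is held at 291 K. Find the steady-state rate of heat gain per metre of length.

Q' = 2430 kW/m

Q' = 2πk·ΔT/ln(r₂/r₁) = 2π × 207 × 194 / ln(0.0132/0.0119) = 2.43×10^6 W/m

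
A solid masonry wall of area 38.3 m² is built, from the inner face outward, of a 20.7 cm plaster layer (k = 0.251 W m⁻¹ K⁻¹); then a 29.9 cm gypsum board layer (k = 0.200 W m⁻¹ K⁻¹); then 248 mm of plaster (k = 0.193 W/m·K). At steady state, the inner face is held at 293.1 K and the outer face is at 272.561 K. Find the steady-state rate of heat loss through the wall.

Q = 218 W

Resistance network (inner→outer):
  R_plaster = L/(kA) = 0.207/(0.251·38.3) = 0.02153 K/W
  R_gypsum board = L/(kA) = 0.299/(0.200·38.3) = 0.03903 K/W
  R_plaster = L/(kA) = 0.248/(0.193·38.3) = 0.03355 K/W
ΣR = 0.02153 + 0.03903 + 0.03355 = 0.09411 K/W
Q = ΔT/ΣR = (293.1 K − 272.561 K)/0.09411 = 218 W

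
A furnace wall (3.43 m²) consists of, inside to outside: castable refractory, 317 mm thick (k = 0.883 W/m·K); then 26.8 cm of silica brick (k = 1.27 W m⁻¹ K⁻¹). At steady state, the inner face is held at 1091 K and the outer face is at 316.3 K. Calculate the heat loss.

Resistance network (inner→outer):
  R_castable refractory = L/(kA) = 0.317/(0.883·3.43) = 0.1047 K/W
  R_silica brick = L/(kA) = 0.268/(1.27·3.43) = 0.06152 K/W
ΣR = 0.1047 + 0.06152 = 0.1662 K/W
Q = ΔT/ΣR = (1091 K − 316.3 K)/0.1662 = 4660 W

Q = 4660 W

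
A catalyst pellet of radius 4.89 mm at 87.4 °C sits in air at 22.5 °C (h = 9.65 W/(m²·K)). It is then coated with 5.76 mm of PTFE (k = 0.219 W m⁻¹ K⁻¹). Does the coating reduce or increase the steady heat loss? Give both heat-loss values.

increases: 0.188 → 0.575 W

Critical radius for a sphere: r_cr = 2k/h = 0.0454 m = 4.54 cm.
Outer radius after coating: r₂ = 0.00489 + 0.00576 = 0.01065 m.
Since r₁ < r_cr and r₂ ≤ r_cr, the coating moves toward the maximum at r_cr — heat loss rises.
Bare: R = 1/(4πr₁²h) = 344.9 K/W; Q = 64.9/344.9 = 0.188 W.
Coated: R = R_cond + R_conv = 112.9 K/W; Q = 64.9/112.9 = 0.575 W.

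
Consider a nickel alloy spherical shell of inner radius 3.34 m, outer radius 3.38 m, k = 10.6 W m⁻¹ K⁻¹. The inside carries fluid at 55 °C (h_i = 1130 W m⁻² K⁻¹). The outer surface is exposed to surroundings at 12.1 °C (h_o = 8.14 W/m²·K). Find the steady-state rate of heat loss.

Treat each layer as a resistance in series:
  R_conv,in = 1/(4πr²h) = 1/(4π·3.34²·1130) = 6.313×10^-6 K/W
  R_nickel alloy = (1/3.34 − 1/3.38)/(4πk) = 0.003543/(4π·10.6) = 2.660×10^-5 K/W
  R_conv,out = 1/(4πr²h) = 1/(4π·3.38²·8.14) = 8.557×10^-4 K/W
ΣR = 6.313×10^-6 + 2.660×10^-5 + 8.557×10^-4 = 8.886×10^-4 K/W
Q = ΔT/ΣR = (55 °C − 12.1 °C)/8.886×10^-4 = 48300 W

Q = 48.3 kW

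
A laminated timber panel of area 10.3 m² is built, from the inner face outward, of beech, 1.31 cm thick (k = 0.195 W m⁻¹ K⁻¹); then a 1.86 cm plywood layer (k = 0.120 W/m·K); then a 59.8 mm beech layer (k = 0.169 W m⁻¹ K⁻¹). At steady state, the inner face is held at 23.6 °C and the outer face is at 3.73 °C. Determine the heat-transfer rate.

Q = 355 W

Resistance network (inner→outer):
  R_beech = L/(kA) = 0.0131/(0.195·10.3) = 0.006522 K/W
  R_plywood = L/(kA) = 0.0186/(0.120·10.3) = 0.01505 K/W
  R_beech = L/(kA) = 0.0598/(0.169·10.3) = 0.03435 K/W
ΣR = 0.006522 + 0.01505 + 0.03435 = 0.05592 K/W
Q = ΔT/ΣR = (23.6 °C − 3.73 °C)/0.05592 = 355 W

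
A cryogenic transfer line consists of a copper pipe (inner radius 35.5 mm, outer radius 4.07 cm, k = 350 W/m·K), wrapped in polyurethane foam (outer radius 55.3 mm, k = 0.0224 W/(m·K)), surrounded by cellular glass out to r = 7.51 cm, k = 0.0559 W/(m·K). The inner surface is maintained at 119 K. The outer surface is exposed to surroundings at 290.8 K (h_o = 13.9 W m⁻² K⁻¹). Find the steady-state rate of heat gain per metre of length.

Resistance network (inner→outer):
  R'_copper = ln(0.0407/0.0355)/(2πk) = 0.1367/(2π·350) = 6.216×10^-5 m·K/W
  R'_polyurethane foam = ln(0.0553/0.0407)/(2πk) = 0.3065/(2π·0.0224) = 2.178 m·K/W
  R'_cellular glass = ln(0.0751/0.0553)/(2πk) = 0.3060/(2π·0.0559) = 0.8714 m·K/W
  R'_conv,out = 1/(2πr h) = 1/(2π·0.0751·13.9) = 0.1525 m·K/W
ΣR = 6.216×10^-5 + 2.178 + 0.8714 + 0.1525 = 3.202 m·K/W
Q' = ΔT/ΣR = (119 K − 290.8 K)/3.202 = -53.7 W/m
(Negative Q' ⇒ heat flows inward; heat gain = 53.7 W/m.)

Q' = 53.7 W/m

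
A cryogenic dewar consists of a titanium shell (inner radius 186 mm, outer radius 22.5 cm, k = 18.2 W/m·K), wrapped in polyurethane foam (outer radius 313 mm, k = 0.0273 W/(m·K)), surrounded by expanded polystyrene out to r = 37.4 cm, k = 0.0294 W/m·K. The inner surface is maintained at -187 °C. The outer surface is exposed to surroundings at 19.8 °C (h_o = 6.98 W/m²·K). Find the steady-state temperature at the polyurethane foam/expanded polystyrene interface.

T = -40.2 °C

Resistance network (inner→outer):
  R_titanium = (1/0.186 − 1/0.225)/(4πk) = 0.9319/(4π·18.2) = 0.004075 K/W
  R_polyurethane foam = (1/0.225 − 1/0.313)/(4πk) = 1.250/(4π·0.0273) = 3.642 K/W
  R_expanded polystyrene = (1/0.313 − 1/0.374)/(4πk) = 0.5211/(4π·0.0294) = 1.410 K/W
  R_conv,out = 1/(4πr²h) = 1/(4π·0.374²·6.98) = 0.08151 K/W
ΣR = 0.004075 + 3.642 + 1.410 + 0.08151 = 5.138 K/W
Q = ΔT/ΣR = (-187 °C − 19.8 °C)/5.138 = -40.25 W
From the inner boundary to the polyurethane foam/expanded polystyrene interface, ΣR_partial = 3.646 K/W.
T_interface = T_in − Q·ΣR_partial = -187 °C − (-40.25)(3.646) = -40.2 °C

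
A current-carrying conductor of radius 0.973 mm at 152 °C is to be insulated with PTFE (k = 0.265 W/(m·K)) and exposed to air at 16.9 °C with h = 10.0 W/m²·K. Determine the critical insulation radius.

For a cylinder, r_cr = k_ins/h = 0.265/10.0 = 0.0265 m = 2.65 cm

r_cr = 2.65 cm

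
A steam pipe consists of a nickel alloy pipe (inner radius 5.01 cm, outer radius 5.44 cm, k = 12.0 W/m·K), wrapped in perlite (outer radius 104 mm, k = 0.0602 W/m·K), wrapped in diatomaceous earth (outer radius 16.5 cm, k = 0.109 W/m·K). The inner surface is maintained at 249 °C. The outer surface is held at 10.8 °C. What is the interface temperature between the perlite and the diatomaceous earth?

T = 78.0 °C

Resistance network (inner→outer):
  R'_nickel alloy = ln(0.0544/0.0501)/(2πk) = 0.08234/(2π·12.0) = 0.001092 m·K/W
  R'_perlite = ln(0.104/0.0544)/(2πk) = 0.6480/(2π·0.0602) = 1.713 m·K/W
  R'_diatomaceous earth = ln(0.165/0.104)/(2πk) = 0.4616/(2π·0.109) = 0.6739 m·K/W
ΣR = 0.001092 + 1.713 + 0.6739 = 2.388 m·K/W
Q' = ΔT/ΣR = (249 °C − 10.8 °C)/2.388 = 99.75 W/m
From the inner boundary to the perlite/diatomaceous earth interface, ΣR_partial = 1.714 m·K/W.
T_interface = T_in − Q'·ΣR_partial = 249 °C − (99.75)(1.714) = 78.0 °C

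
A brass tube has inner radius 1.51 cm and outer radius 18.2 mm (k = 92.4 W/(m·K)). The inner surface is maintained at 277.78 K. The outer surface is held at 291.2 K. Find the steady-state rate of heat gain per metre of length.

Q' = 2πk·ΔT/ln(r₂/r₁) = 2π × 92.4 × 13.42 / ln(0.0182/0.0151) = 41700 W/m

Q' = 41.7 kW/m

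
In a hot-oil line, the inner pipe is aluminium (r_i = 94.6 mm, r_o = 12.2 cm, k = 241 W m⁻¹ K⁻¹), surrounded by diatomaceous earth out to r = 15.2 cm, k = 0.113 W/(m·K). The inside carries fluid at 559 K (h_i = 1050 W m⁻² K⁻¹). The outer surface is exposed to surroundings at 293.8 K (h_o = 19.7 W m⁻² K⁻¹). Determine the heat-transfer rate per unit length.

Resistance network (inner→outer):
  R'_conv,in = 1/(2πr h) = 1/(2π·0.0946·1050) = 0.001602 m·K/W
  R'_aluminium = ln(0.122/0.0946)/(2πk) = 0.2544/(2π·241) = 1.680×10^-4 m·K/W
  R'_diatomaceous earth = ln(0.152/0.122)/(2πk) = 0.2199/(2π·0.113) = 0.3097 m·K/W
  R'_conv,out = 1/(2πr h) = 1/(2π·0.152·19.7) = 0.05315 m·K/W
ΣR = 0.001602 + 1.680×10^-4 + 0.3097 + 0.05315 = 0.3646 m·K/W
Q' = ΔT/ΣR = (559 K − 293.8 K)/0.3646 = 727 W/m

Q' = 727 W/m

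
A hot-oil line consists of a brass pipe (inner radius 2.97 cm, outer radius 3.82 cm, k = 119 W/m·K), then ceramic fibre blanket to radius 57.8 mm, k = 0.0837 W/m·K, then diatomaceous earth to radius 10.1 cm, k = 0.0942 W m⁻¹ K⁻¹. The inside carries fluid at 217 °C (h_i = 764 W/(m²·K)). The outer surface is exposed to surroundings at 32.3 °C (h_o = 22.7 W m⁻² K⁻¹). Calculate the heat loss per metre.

Q' = 102 W/m

Series thermal resistances, inner to outer:
  R'_conv,in = 1/(2πr h) = 1/(2π·0.0297·764) = 0.007014 m·K/W
  R'_brass = ln(0.0382/0.0297)/(2πk) = 0.2517/(2π·119) = 3.366×10^-4 m·K/W
  R'_ceramic fibre blanket = ln(0.0578/0.0382)/(2πk) = 0.4142/(2π·0.0837) = 0.7875 m·K/W
  R'_diatomaceous earth = ln(0.101/0.0578)/(2πk) = 0.5581/(2π·0.0942) = 0.9430 m·K/W
  R'_conv,out = 1/(2πr h) = 1/(2π·0.101·22.7) = 0.06942 m·K/W
ΣR = 0.007014 + 3.366×10^-4 + 0.7875 + 0.9430 + 0.06942 = 1.807 m·K/W
Q' = ΔT/ΣR = (217 °C − 32.3 °C)/1.807 = 102 W/m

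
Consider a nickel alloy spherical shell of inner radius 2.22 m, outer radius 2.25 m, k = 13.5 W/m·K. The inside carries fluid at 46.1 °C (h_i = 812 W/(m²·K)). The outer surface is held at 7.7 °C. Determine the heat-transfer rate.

Treat each layer as a resistance in series:
  R_conv,in = 1/(4πr²h) = 1/(4π·2.22²·812) = 1.989×10^-5 K/W
  R_nickel alloy = (1/2.22 − 1/2.25)/(4πk) = 0.006006/(4π·13.5) = 3.540×10^-5 K/W
ΣR = 1.989×10^-5 + 3.540×10^-5 = 5.529×10^-5 K/W
Q = ΔT/ΣR = (46.1 °C − 7.7 °C)/5.529×10^-5 = 6.95×10^5 W

Q = 6.95×10^5 W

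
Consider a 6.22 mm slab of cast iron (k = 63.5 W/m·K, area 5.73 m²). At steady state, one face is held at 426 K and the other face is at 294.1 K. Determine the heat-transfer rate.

Q = kA·ΔT/L = 63.5 × 5.73 × |426 K − 294.1 K| / 0.00622 = 7.72×10^6 W

Q = 7720 kW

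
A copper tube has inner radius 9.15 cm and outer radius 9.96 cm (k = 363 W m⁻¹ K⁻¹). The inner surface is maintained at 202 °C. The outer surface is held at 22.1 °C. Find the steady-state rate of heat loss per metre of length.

Q' = 2πk·ΔT/ln(r₂/r₁) = 2π × 363 × 179.9 / ln(0.0996/0.0915) = 4.84×10^6 W/m

Q' = 4.84×10^6 W/m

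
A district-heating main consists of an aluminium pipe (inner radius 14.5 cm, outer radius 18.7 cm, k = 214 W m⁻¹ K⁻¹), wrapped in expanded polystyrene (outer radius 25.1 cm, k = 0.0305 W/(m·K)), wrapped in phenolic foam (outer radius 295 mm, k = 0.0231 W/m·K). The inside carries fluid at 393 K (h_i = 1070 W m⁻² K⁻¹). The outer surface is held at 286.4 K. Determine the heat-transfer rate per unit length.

Resistance network (inner→outer):
  R'_conv,in = 1/(2πr h) = 1/(2π·0.145·1070) = 0.001026 m·K/W
  R'_aluminium = ln(0.187/0.145)/(2πk) = 0.2544/(2π·214) = 1.892×10^-4 m·K/W
  R'_expanded polystyrene = ln(0.251/0.187)/(2πk) = 0.2943/(2π·0.0305) = 1.536 m·K/W
  R'_phenolic foam = ln(0.295/0.251)/(2πk) = 0.1615/(2π·0.0231) = 1.113 m·K/W
ΣR = 0.001026 + 1.892×10^-4 + 1.536 + 1.113 = 2.650 m·K/W
Q' = ΔT/ΣR = (393 K − 286.4 K)/2.650 = 40.2 W/m

Q' = 40.2 W/m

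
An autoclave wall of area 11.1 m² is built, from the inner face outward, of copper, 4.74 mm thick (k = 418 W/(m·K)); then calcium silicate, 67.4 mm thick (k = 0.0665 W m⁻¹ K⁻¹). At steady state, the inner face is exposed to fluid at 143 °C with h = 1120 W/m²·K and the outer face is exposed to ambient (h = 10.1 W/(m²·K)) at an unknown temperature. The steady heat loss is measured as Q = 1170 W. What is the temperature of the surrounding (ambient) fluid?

T_out = 25.6 °C

Series resistances:
  R_conv,in = 1/(hA) = 1/(1120·11.1) = 8.044×10^-5 K/W
  R_copper = L/(kA) = 0.00474/(418·11.1) = 1.022×10^-6 K/W
  R_calcium silicate = L/(kA) = 0.0674/(0.0665·11.1) = 0.09131 K/W
  R_conv,out = 1/(hA) = 1/(10.1·11.1) = 0.008920 K/W
ΣR = 0.1003 K/W
ΔT = Q·ΣR = 1170 × 0.1003 = 117.4 K
Heat flows outward, so T_out = T_in − ΔT = 143 − 117.4 = 25.6 °C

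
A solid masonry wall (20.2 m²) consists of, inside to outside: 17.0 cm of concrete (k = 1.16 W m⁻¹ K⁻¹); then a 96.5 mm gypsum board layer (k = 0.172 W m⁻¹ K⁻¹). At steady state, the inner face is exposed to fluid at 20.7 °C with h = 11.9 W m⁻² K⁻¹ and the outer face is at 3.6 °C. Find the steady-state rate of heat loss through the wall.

Resistance network (inner→outer):
  R_conv,in = 1/(hA) = 1/(11.9·20.2) = 0.004160 K/W
  R_concrete = L/(kA) = 0.170/(1.16·20.2) = 0.007255 K/W
  R_gypsum board = L/(kA) = 0.0965/(0.172·20.2) = 0.02777 K/W
ΣR = 0.004160 + 0.007255 + 0.02777 = 0.03918 K/W
Q = ΔT/ΣR = (20.7 °C − 3.6 °C)/0.03918 = 436 W

Q = 436 W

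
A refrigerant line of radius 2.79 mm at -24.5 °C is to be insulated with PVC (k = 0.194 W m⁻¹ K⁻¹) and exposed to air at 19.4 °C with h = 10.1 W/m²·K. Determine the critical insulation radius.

For a cylinder, r_cr = k_ins/h = 0.194/10.1 = 0.0192 m = 1.92 cm

r_cr = 1.92 cm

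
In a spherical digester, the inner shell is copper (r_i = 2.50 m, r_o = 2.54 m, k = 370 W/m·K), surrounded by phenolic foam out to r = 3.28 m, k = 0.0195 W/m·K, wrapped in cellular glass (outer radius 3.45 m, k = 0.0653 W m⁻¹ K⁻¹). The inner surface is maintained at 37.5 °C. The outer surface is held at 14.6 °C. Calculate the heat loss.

Q = 60.1 W

Resistance network (inner→outer):
  R_copper = (1/2.50 − 1/2.54)/(4πk) = 0.006299/(4π·370) = 1.355×10^-6 K/W
  R_phenolic foam = (1/2.54 − 1/3.28)/(4πk) = 0.08882/(4π·0.0195) = 0.3625 K/W
  R_cellular glass = (1/3.28 − 1/3.45)/(4πk) = 0.01502/(4π·0.0653) = 0.01831 K/W
ΣR = 1.355×10^-6 + 0.3625 + 0.01831 = 0.3808 K/W
Q = ΔT/ΣR = (37.5 °C − 14.6 °C)/0.3808 = 60.1 W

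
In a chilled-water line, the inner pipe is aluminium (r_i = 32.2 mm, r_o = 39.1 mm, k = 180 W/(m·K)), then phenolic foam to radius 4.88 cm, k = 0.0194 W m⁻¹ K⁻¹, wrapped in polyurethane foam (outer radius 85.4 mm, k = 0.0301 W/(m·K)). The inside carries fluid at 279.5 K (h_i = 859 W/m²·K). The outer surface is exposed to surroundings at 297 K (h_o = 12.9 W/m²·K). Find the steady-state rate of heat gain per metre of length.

Q' = 3.55 W/m

Treat each layer as a resistance in series:
  R'_conv,in = 1/(2πr h) = 1/(2π·0.0322·859) = 0.005754 m·K/W
  R'_aluminium = ln(0.0391/0.0322)/(2πk) = 0.1942/(2π·180) = 1.717×10^-4 m·K/W
  R'_phenolic foam = ln(0.0488/0.0391)/(2πk) = 0.2216/(2π·0.0194) = 1.818 m·K/W
  R'_polyurethane foam = ln(0.0854/0.0488)/(2πk) = 0.5596/(2π·0.0301) = 2.959 m·K/W
  R'_conv,out = 1/(2πr h) = 1/(2π·0.0854·12.9) = 0.1445 m·K/W
ΣR = 0.005754 + 1.717×10^-4 + 1.818 + 2.959 + 0.1445 = 4.927 m·K/W
Q' = ΔT/ΣR = (279.5 K − 297 K)/4.927 = -3.55 W/m
(Negative Q' ⇒ heat flows inward; heat gain = 3.55 W/m.)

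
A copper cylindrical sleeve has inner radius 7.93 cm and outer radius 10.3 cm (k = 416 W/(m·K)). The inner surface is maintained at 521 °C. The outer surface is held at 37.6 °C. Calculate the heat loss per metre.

Q' = 4.83×10^6 W/m

Q' = 2πk·ΔT/ln(r₂/r₁) = 2π × 416 × 483.4 / ln(0.103/0.0793) = 4.83×10^6 W/m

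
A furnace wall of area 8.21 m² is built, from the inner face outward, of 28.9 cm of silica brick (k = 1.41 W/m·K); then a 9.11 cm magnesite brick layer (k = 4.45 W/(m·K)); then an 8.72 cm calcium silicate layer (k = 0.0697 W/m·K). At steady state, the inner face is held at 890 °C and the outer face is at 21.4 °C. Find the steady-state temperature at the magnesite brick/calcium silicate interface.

T = 757 °C

Resistance network (inner→outer):
  R_silica brick = L/(kA) = 0.289/(1.41·8.21) = 0.02497 K/W
  R_magnesite brick = L/(kA) = 0.0911/(4.45·8.21) = 0.002494 K/W
  R_calcium silicate = L/(kA) = 0.0872/(0.0697·8.21) = 0.1524 K/W
ΣR = 0.02497 + 0.002494 + 0.1524 = 0.1799 K/W
Q = ΔT/ΣR = (890 °C − 21.4 °C)/0.1799 = 4828 W
From the inner boundary to the magnesite brick/calcium silicate interface, ΣR_partial = 0.02746 K/W.
T_interface = T_in − Q·ΣR_partial = 890 °C − (4828)(0.02746) = 757 °C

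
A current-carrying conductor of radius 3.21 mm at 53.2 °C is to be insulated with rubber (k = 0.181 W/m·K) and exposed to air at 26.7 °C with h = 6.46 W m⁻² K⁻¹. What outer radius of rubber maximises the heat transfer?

r_cr = 2.80 cm

For a cylinder, r_cr = k_ins/h = 0.181/6.46 = 0.0280 m = 2.80 cm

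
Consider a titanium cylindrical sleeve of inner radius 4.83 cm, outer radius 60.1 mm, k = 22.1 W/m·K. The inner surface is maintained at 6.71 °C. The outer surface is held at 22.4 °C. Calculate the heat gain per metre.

Q' = 2πk·ΔT/ln(r₂/r₁) = 2π × 22.1 × 15.69 / ln(0.0601/0.0483) = 9970 W/m

Q' = 9970 W/m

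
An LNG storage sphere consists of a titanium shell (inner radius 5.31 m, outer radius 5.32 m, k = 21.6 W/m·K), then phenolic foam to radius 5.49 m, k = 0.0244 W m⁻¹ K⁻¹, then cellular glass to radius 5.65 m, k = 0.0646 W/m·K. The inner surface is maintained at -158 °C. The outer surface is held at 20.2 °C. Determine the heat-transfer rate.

Series thermal resistances, inner to outer:
  R_titanium = (1/5.31 − 1/5.32)/(4πk) = 3.540×10^-4/(4π·21.6) = 1.304×10^-6 K/W
  R_phenolic foam = (1/5.32 − 1/5.49)/(4πk) = 0.005821/(4π·0.0244) = 0.01898 K/W
  R_cellular glass = (1/5.49 − 1/5.65)/(4πk) = 0.005158/(4π·0.0646) = 0.006354 K/W
ΣR = 1.304×10^-6 + 0.01898 + 0.006354 = 0.02534 K/W
Q = ΔT/ΣR = (-158 °C − 20.2 °C)/0.02534 = -7030 W
(Negative Q ⇒ heat flows inward; heat gain = 7030 W.)

Q = 7030 W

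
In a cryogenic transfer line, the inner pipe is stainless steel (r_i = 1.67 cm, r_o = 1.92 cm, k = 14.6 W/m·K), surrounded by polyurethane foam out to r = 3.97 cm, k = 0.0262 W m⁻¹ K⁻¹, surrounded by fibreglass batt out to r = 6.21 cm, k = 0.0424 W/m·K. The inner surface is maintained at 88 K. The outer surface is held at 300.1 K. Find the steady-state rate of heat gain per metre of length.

Q' = 34.8 W/m

Treat each layer as a resistance in series:
  R'_stainless steel = ln(0.0192/0.0167)/(2πk) = 0.1395/(2π·14.6) = 0.001521 m·K/W
  R'_polyurethane foam = ln(0.0397/0.0192)/(2πk) = 0.7264/(2π·0.0262) = 4.413 m·K/W
  R'_fibreglass batt = ln(0.0621/0.0397)/(2πk) = 0.4474/(2π·0.0424) = 1.679 m·K/W
ΣR = 0.001521 + 4.413 + 1.679 = 6.094 m·K/W
Q' = ΔT/ΣR = (88 K − 300.1 K)/6.094 = -34.8 W/m
(Negative Q' ⇒ heat flows inward; heat gain = 34.8 W/m.)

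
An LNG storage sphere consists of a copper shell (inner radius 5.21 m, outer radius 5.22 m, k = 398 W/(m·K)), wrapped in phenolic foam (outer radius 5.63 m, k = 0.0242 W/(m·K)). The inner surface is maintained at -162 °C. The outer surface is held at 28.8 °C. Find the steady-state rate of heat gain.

Resistance network (inner→outer):
  R_copper = (1/5.21 − 1/5.22)/(4πk) = 3.677×10^-4/(4π·398) = 7.352×10^-8 K/W
  R_phenolic foam = (1/5.22 − 1/5.63)/(4πk) = 0.01395/(4π·0.0242) = 0.04588 K/W
ΣR = 7.352×10^-8 + 0.04588 = 0.04588 K/W
Q = ΔT/ΣR = (-162 °C − 28.8 °C)/0.04588 = -4160 W
(Negative Q ⇒ heat flows inward; heat gain = 4160 W.)

Q = 4160 W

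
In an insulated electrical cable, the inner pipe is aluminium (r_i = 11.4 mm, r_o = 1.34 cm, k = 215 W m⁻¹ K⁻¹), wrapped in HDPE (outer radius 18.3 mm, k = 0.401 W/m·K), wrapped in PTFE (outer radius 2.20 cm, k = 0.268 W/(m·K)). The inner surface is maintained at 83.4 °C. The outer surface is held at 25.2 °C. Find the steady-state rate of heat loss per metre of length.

Q' = 250 W/m

Resistance network (inner→outer):
  R'_aluminium = ln(0.0134/0.0114)/(2πk) = 0.1616/(2π·215) = 1.197×10^-4 m·K/W
  R'_HDPE = ln(0.0183/0.0134)/(2πk) = 0.3116/(2π·0.401) = 0.1237 m·K/W
  R'_PTFE = ln(0.0220/0.0183)/(2πk) = 0.1841/(2π·0.268) = 0.1094 m·K/W
ΣR = 1.197×10^-4 + 0.1237 + 0.1094 = 0.2332 m·K/W
Q' = ΔT/ΣR = (83.4 °C − 25.2 °C)/0.2332 = 250 W/m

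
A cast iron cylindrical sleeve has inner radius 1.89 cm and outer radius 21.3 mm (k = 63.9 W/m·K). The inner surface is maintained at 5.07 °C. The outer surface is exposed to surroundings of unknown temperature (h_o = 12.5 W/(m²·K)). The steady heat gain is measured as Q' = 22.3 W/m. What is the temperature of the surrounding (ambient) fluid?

Sum the resistances:
  R'_cast iron = ln(0.0213/0.0189)/(2πk) = 0.1195/(2π·63.9) = 2.977×10^-4 m·K/W
  R'_conv,out = 1/(2πr h) = 1/(2π·0.0213·12.5) = 0.5978 m·K/W
ΣR = 0.5981 m·K/W
ΔT = Q'·ΣR = 22.3 × 0.5981 = 13.34 K
Heat flows inward, so T_out = T_in + ΔT = 5.07 + 13.34 = 18.4 °C

T_out = 18.4 °C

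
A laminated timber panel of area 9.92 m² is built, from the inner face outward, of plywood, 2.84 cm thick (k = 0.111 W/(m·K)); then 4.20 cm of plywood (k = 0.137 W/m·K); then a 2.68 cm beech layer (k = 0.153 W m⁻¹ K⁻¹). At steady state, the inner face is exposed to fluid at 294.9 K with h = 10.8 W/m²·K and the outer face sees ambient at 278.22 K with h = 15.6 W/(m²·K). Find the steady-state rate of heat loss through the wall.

Treat each layer as a resistance in series:
  R_conv,in = 1/(hA) = 1/(10.8·9.92) = 0.009334 K/W
  R_plywood = L/(kA) = 0.0284/(0.111·9.92) = 0.02579 K/W
  R_plywood = L/(kA) = 0.0420/(0.137·9.92) = 0.03090 K/W
  R_beech = L/(kA) = 0.0268/(0.153·9.92) = 0.01766 K/W
  R_conv,out = 1/(hA) = 1/(15.6·9.92) = 0.006462 K/W
ΣR = 0.009334 + 0.02579 + 0.03090 + 0.01766 + 0.006462 = 0.09015 K/W
Q = ΔT/ΣR = (294.9 K − 278.22 K)/0.09015 = 185 W

Q = 185 W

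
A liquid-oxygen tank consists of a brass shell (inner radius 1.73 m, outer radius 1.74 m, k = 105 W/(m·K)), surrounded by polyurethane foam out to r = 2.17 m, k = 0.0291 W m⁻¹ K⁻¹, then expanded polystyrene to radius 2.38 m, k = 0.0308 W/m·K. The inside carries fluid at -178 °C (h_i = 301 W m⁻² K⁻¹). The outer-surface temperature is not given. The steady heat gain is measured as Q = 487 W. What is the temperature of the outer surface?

T_out = 24.9 °C

Series resistances:
  R_conv,in = 1/(4πr²h) = 1/(4π·1.73²·301) = 8.833×10^-5 K/W
  R_brass = (1/1.73 − 1/1.74)/(4πk) = 0.003322/(4π·105) = 2.518×10^-6 K/W
  R_polyurethane foam = (1/1.74 − 1/2.17)/(4πk) = 0.1139/(4π·0.0291) = 0.3114 K/W
  R_expanded polystyrene = (1/2.17 − 1/2.38)/(4πk) = 0.04066/(4π·0.0308) = 0.1051 K/W
ΣR = 0.4166 K/W
ΔT = Q·ΣR = 487 × 0.4166 = 202.9 K
Heat flows inward, so T_out = T_in + ΔT = -178 + 202.9 = 24.9 °C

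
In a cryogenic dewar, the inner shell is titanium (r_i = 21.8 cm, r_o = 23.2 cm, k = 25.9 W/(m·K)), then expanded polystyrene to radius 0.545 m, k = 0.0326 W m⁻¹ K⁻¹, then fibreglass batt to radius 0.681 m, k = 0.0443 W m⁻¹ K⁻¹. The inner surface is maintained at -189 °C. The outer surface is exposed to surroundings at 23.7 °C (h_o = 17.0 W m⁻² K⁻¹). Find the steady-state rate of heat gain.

Q = 31.7 W

Treat each layer as a resistance in series:
  R_titanium = (1/0.218 − 1/0.232)/(4πk) = 0.2768/(4π·25.9) = 8.505×10^-4 K/W
  R_expanded polystyrene = (1/0.232 − 1/0.545)/(4πk) = 2.475/(4π·0.0326) = 6.043 K/W
  R_fibreglass batt = (1/0.545 − 1/0.681)/(4πk) = 0.3664/(4π·0.0443) = 0.6582 K/W
  R_conv,out = 1/(4πr²h) = 1/(4π·0.681²·17.0) = 0.01009 K/W
ΣR = 8.505×10^-4 + 6.043 + 0.6582 + 0.01009 = 6.712 K/W
Q = ΔT/ΣR = (-189 °C − 23.7 °C)/6.712 = -31.7 W
(Negative Q ⇒ heat flows inward; heat gain = 31.7 W.)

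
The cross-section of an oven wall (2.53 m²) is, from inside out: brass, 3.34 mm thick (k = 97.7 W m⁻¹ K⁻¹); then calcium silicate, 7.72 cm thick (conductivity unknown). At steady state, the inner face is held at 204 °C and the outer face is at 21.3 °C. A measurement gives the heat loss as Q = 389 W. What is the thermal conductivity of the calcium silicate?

k = 0.0650 W/m·K

ΣR = ΔT/Q = |204 − 21.3|/389 = 0.4697 K/W
Known resistances:
  R_brass = L/(kA) = 0.00334/(97.7·2.53) = 1.351×10^-5 K/W
R_calcium silicate = ΣR − ΣR_known = 0.4697 − 1.351×10^-5 = 0.4697 K/W
L/(kA) = 0.4697 ⇒ k = 0.0772/(0.4697·2.53) = 0.0650 W/m·K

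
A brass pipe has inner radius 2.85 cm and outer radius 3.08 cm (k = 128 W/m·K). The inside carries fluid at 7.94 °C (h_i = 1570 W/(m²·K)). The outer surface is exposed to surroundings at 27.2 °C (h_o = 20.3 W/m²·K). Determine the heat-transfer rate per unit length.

Q' = 74.6 W/m

Resistance network (inner→outer):
  R'_conv,in = 1/(2πr h) = 1/(2π·0.0285·1570) = 0.003557 m·K/W
  R'_brass = ln(0.0308/0.0285)/(2πk) = 0.07761/(2π·128) = 9.650×10^-5 m·K/W
  R'_conv,out = 1/(2πr h) = 1/(2π·0.0308·20.3) = 0.2546 m·K/W
ΣR = 0.003557 + 9.650×10^-5 + 0.2546 = 0.2583 m·K/W
Q' = ΔT/ΣR = (7.94 °C − 27.2 °C)/0.2583 = -74.6 W/m
(Negative Q' ⇒ heat flows inward; heat gain = 74.6 W/m.)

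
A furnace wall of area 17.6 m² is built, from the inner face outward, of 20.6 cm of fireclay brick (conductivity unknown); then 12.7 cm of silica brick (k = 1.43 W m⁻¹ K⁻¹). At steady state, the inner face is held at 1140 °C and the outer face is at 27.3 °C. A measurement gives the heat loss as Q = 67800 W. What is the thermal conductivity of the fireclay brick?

k = 1.03 W/m·K

ΣR = ΔT/Q = |1140 − 27.3|/67800 = 0.01641 K/W
Known resistances:
  R_silica brick = L/(kA) = 0.127/(1.43·17.6) = 0.005046 K/W
R_fireclay brick = ΣR − ΣR_known = 0.01641 − 0.005046 = 0.01136 K/W
L/(kA) = 0.01136 ⇒ k = 0.206/(0.01136·17.6) = 1.03 W/m·K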